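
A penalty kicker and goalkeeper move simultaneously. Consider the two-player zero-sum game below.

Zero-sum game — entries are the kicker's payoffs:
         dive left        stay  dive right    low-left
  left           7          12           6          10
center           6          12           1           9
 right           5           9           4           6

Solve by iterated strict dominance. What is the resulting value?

6

Row right is strictly dominated by row left (7>5, 12>9, 6>4, 10>6); eliminate right.
Column dive left is strictly dominated by dive right for the goalkeeper (6<7, 1<6); eliminate dive left.
Column stay is strictly dominated by dive right for the goalkeeper (6<12, 1<12); eliminate stay.
Row center is strictly dominated by row left (6>1, 10>9); eliminate center.
Column low-left is strictly dominated by dive right for the goalkeeper (6<10); eliminate low-left.
Only (left, dive right) remains, with payoff 6.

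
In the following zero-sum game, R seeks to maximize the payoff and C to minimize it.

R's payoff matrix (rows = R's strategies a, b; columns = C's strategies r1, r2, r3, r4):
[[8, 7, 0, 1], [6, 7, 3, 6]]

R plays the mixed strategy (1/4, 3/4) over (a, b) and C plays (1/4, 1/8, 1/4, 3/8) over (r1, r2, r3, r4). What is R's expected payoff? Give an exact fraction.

155/32

Against (1/4, 1/8, 1/4, 3/8), each row's expected payoff is a: 13/4; b: 43/8.
Taking the (1/4, 3/4)-weighted average: (1/4)·(13/4) + (3/4)·(43/8) = 155/32.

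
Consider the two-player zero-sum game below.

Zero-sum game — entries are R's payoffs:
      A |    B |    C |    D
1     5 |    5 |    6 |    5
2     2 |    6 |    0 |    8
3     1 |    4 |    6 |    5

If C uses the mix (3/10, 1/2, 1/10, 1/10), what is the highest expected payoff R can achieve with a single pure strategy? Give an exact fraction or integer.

51/10

1: (5)·(3/10) + (5)·(1/2) + (6)·(1/10) + (5)·(1/10) = 51/10.
2: (2)·(3/10) + (6)·(1/2) + (0)·(1/10) + (8)·(1/10) = 22/5.
3: (1)·(3/10) + (4)·(1/2) + (6)·(1/10) + (5)·(1/10) = 17/5.
The best pure response is 1 with expected payoff 51/10.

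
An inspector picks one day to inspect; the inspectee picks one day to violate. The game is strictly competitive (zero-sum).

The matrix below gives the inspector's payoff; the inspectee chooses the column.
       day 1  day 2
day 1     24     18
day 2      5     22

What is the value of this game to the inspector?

Row minima are 18 and 5, so the inspector's maximin is 18; column maxima are 24 and 22, so the inspectee's minimax is 22. These differ, so the equilibrium is in mixed strategies.
Let the inspector play day 1 with probability p. The inspectee is indifferent when 24p + 5(1−p) = 18p + 22(1−p), giving p = 17/23.
Let the inspectee play day 1 with probability q. The inspector is indifferent when 24q + 18(1−q) = 5q + 22(1−q), giving q = 4/23.
The value is 24·(4/23) + (18)·(19/23) = 438/23.

438/23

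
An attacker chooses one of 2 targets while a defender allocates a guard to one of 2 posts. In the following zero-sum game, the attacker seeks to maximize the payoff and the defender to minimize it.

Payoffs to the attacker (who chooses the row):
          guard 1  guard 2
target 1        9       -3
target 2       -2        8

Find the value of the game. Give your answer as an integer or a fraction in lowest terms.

3

Row minima are -3 and -2, so the attacker's maximin is -2; column maxima are 9 and 8, so the defender's minimax is 8. These differ, so the equilibrium is in mixed strategies.
Let the attacker play target 1 with probability p. The defender is indifferent when 9p − 2(1−p) = −3p + 8(1−p), giving p = 5/11.
Let the defender play guard 1 with probability q. The attacker is indifferent when 9q − 3(1−q) = −2q + 8(1−q), giving q = 1/2.
The value is 9·(1/2) + (-3)·(1/2) = 3.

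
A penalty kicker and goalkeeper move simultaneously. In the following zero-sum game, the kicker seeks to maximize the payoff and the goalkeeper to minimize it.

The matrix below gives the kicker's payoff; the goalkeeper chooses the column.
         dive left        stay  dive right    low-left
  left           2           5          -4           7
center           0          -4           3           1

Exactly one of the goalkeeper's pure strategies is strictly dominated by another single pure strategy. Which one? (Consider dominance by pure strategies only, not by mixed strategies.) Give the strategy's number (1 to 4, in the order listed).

The goalkeeper prefers columns that give the kicker less. Compare low-left with dive left: 2 < 7, 0 < 1.
So dive left strictly dominates low-left for the goalkeeper; low-left is strictly dominated.

4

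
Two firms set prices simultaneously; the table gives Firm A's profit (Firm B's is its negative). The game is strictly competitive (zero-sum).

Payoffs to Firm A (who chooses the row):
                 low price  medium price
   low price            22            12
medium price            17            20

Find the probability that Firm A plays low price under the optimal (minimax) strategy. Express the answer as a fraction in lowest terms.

3/13

Row minima are 12 and 17, so Firm A's maximin is 17; column maxima are 22 and 20, so Firm B's minimax is 20. These differ, so the equilibrium is in mixed strategies.
Let Firm A play low price with probability p. Firm B is indifferent when 22p + 17(1−p) = 12p + 20(1−p), giving p = 3/13.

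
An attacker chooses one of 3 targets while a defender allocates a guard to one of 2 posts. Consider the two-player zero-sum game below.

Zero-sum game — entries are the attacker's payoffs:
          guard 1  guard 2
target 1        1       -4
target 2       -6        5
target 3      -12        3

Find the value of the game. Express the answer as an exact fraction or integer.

Row target 3 is strictly dominated by row target 2, so the attacker never plays it.
The remaining 2×2 game on (target 1, target 2) × (guard 1, guard 2) has no saddle point. Let the attacker play target 1 with probability p; indifference gives p − 6(1−p) = −4p + 5(1−p), so p = 11/16.
Similarly the defender's optimal q on guard 1 is 9/16, and the value is 1·(9/16) + (-4)·(7/16) = -19/16.

-19/16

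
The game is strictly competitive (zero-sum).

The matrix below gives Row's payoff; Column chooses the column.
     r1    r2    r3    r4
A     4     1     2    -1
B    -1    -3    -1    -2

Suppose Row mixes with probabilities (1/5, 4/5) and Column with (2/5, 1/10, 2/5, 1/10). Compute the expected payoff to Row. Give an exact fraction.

Against (2/5, 1/10, 2/5, 1/10), each row's expected payoff is A: 12/5; B: -13/10.
Taking the (1/5, 4/5)-weighted average: (1/5)·(12/5) + (4/5)·(-13/10) = -14/25.

-14/25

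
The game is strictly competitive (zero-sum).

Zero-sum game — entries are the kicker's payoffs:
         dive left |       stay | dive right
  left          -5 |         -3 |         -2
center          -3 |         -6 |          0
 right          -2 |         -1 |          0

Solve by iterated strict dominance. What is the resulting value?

-2

Row left is strictly dominated by row right (-2>-5, -1>-3, 0>-2); eliminate left.
Column dive right is strictly dominated by dive left for the goalkeeper (-3<0, -2<0); eliminate dive right.
Row center is strictly dominated by row right (-2>-3, -1>-6); eliminate center.
Column stay is strictly dominated by dive left for the goalkeeper (-2<-1); eliminate stay.
Only (right, dive left) remains, with payoff -2.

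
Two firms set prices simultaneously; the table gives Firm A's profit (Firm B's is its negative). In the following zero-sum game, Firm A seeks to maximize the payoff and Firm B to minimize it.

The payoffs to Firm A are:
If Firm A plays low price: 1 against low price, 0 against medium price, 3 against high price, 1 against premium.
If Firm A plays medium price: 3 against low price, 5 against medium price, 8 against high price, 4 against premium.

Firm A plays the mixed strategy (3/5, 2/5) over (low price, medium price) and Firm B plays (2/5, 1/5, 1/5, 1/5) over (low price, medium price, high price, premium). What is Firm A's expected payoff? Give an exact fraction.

Against (2/5, 1/5, 1/5, 1/5), each row's expected payoff is low price: 6/5; medium price: 23/5.
Taking the (3/5, 2/5)-weighted average: (3/5)·(6/5) + (2/5)·(23/5) = 64/25.

64/25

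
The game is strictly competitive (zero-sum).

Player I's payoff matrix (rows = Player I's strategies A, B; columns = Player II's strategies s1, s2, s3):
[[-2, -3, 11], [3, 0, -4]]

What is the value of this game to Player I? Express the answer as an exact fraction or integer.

-2/3

Column s1 is strictly dominated by s2 for Player II (it gives Player I more in every row).
The remaining 2×2 game on (A, B) × (s2, s3) has no saddle point. Let Player I play A with probability p; indifference gives −3p = 11p − 4(1−p), so p = 2/9.
Similarly Player II's optimal q on s2 is 5/6, and the value is -3·(5/6) + (11)·(1/6) = -2/3.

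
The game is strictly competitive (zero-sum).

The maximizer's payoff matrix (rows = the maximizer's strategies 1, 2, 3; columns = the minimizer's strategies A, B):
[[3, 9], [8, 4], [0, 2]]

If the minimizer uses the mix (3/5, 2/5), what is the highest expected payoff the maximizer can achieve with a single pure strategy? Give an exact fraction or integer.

1: (3)·(3/5) + (9)·(2/5) = 27/5.
2: (8)·(3/5) + (4)·(2/5) = 32/5.
3: (0)·(3/5) + (2)·(2/5) = 4/5.
The best pure response is 2 with expected payoff 32/5.

32/5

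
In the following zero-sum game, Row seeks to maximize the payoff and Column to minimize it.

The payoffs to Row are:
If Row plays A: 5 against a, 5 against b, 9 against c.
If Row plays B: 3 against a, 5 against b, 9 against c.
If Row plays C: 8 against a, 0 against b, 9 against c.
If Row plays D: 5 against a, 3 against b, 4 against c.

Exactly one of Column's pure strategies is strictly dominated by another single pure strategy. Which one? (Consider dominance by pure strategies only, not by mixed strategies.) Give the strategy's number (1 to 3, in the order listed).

3

Column prefers columns that give Row less. Compare c with b: 5 < 9, 5 < 9, 0 < 9, 3 < 4.
So b strictly dominates c for Column; c is strictly dominated.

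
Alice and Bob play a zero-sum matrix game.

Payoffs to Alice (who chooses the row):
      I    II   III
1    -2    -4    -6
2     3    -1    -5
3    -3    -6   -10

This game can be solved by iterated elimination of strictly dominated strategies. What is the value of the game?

-5

Column I is strictly dominated by II for Bob (-4<-2, -1<3, -6<-3); eliminate I.
Row 3 is strictly dominated by row 1 (-4>-6, -6>-10); eliminate 3.
Row 1 is strictly dominated by row 2 (-1>-4, -5>-6); eliminate 1.
Column II is strictly dominated by III for Bob (-5<-1); eliminate II.
Only (2, III) remains, with payoff -5.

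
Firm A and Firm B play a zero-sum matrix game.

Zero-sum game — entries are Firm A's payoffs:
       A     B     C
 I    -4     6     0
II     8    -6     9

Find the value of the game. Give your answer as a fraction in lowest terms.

1

Column C is strictly dominated by A for Firm B (it gives Firm A more in every row).
The remaining 2×2 game on (I, II) × (A, B) has no saddle point. Let Firm A play I with probability p; indifference gives −4p + 8(1−p) = 6p − 6(1−p), so p = 7/12.
Similarly Firm B's optimal q on A is 1/2, and the value is -4·(1/2) + (6)·(1/2) = 1.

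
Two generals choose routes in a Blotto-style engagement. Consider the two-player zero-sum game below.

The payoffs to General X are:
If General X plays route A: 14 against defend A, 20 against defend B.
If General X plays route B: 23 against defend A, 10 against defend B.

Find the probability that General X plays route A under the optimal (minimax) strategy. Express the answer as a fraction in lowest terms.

Row minima are 14 and 10, so General X's maximin is 14; column maxima are 23 and 20, so General Y's minimax is 20. These differ, so the equilibrium is in mixed strategies.
Let General X play route A with probability p. General Y is indifferent when 14p + 23(1−p) = 20p + 10(1−p), giving p = 13/19.

13/19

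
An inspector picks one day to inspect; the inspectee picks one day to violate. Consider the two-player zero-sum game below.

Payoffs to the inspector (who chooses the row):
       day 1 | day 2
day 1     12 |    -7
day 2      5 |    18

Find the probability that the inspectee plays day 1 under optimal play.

Row minima are -7 and 5, so the inspector's maximin is 5; column maxima are 12 and 18, so the inspectee's minimax is 12. These differ, so the equilibrium is in mixed strategies.
Let the inspectee play day 1 with probability q. The inspector is indifferent when 12q − 7(1−q) = 5q + 18(1−q), giving q = 25/32.

25/32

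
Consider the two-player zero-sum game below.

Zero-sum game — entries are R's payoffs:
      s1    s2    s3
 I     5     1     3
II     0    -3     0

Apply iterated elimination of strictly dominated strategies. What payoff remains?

1

Row II is strictly dominated by row I (5>0, 1>-3, 3>0); eliminate II.
Column s3 is strictly dominated by s2 for C (1<3); eliminate s3.
Column s1 is strictly dominated by s2 for C (1<5); eliminate s1.
Only (I, s2) remains, with payoff 1.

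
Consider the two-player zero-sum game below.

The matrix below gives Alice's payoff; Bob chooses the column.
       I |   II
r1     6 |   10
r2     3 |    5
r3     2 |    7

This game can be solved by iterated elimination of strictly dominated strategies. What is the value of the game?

6

Column II is strictly dominated by I for Bob (6<10, 3<5, 2<7); eliminate II.
Row r3 is strictly dominated by row r1 (6>2); eliminate r3.
Row r2 is strictly dominated by row r1 (6>3); eliminate r2.
Only (r1, I) remains, with payoff 6.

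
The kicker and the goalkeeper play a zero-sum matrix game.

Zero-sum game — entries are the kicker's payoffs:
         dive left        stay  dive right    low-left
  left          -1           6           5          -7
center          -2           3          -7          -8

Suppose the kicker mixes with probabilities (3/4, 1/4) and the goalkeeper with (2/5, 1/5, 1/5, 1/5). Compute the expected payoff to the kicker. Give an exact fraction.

-1/2

Against (2/5, 1/5, 1/5, 1/5), each row's expected payoff is left: 2/5; center: -16/5.
Taking the (3/4, 1/4)-weighted average: (3/4)·(2/5) + (1/4)·(-16/5) = -1/2.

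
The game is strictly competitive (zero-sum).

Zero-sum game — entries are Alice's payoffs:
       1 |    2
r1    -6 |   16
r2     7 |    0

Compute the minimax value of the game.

112/29

Row minima are -6 and 0, so Alice's maximin is 0; column maxima are 7 and 16, so Bob's minimax is 7. These differ, so the equilibrium is in mixed strategies.
Let Alice play r1 with probability p. Bob is indifferent when −6p + 7(1−p) = 16p, giving p = 7/29.
Let Bob play 1 with probability q. Alice is indifferent when −6q + 16(1−q) = 7q, giving q = 16/29.
The value is -6·(16/29) + (16)·(13/29) = 112/29.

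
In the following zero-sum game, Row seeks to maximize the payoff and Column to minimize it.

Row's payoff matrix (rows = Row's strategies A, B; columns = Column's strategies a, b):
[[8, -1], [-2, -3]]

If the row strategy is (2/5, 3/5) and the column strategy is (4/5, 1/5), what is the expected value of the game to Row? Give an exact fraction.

29/25

Against (4/5, 1/5), each row's expected payoff is A: 31/5; B: -11/5.
Taking the (2/5, 3/5)-weighted average: (2/5)·(31/5) + (3/5)·(-11/5) = 29/25.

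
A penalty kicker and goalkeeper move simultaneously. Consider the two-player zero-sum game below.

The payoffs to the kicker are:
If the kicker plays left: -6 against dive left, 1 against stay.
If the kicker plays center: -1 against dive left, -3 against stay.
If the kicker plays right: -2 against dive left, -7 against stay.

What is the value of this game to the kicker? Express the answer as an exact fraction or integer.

Row right is strictly dominated by row center, so the kicker never plays it.
The remaining 2×2 game on (left, center) × (dive left, stay) has no saddle point. Let the kicker play left with probability p; indifference gives −6p − (1−p) = p − 3(1−p), so p = 2/9.
Similarly the goalkeeper's optimal q on dive left is 4/9, and the value is -6·(4/9) + (1)·(5/9) = -19/9.

-19/9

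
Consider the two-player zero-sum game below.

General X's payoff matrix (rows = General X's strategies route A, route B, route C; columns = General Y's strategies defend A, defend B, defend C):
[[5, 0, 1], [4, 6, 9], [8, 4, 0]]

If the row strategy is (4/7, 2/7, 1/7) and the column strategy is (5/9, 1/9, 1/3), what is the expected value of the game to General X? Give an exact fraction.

262/63

Against (5/9, 1/9, 1/3), each row's expected payoff is route A: 28/9; route B: 53/9; route C: 44/9.
Taking the (4/7, 2/7, 1/7)-weighted average: (4/7)·(28/9) + (2/7)·(53/9) + (1/7)·(44/9) = 262/63.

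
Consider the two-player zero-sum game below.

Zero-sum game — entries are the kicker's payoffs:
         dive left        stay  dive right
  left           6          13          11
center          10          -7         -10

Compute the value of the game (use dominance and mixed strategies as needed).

34/5

Column stay is strictly dominated by dive right for the goalkeeper (it gives the kicker more in every row).
The remaining 2×2 game on (left, center) × (dive left, dive right) has no saddle point. Let the kicker play left with probability p; indifference gives 6p + 10(1−p) = 11p − 10(1−p), so p = 4/5.
Similarly the goalkeeper's optimal q on dive left is 21/25, and the value is 6·(21/25) + (11)·(4/25) = 34/5.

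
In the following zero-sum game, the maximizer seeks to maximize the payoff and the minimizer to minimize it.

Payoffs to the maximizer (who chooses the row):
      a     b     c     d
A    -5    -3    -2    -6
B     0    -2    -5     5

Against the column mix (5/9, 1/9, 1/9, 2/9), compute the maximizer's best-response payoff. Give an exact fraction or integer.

1/3

A: (-5)·(5/9) + (-3)·(1/9) + (-2)·(1/9) + (-6)·(2/9) = -14/3.
B: (0)·(5/9) + (-2)·(1/9) + (-5)·(1/9) + (5)·(2/9) = 1/3.
The best pure response is B with expected payoff 1/3.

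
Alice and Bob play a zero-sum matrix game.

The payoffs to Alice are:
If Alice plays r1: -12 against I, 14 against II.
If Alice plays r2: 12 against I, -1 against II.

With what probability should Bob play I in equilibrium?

Row minima are -12 and -1, so Alice's maximin is -1; column maxima are 12 and 14, so Bob's minimax is 12. These differ, so the equilibrium is in mixed strategies.
Let Bob play I with probability q. Alice is indifferent when −12q + 14(1−q) = 12q − (1−q), giving q = 5/13.

5/13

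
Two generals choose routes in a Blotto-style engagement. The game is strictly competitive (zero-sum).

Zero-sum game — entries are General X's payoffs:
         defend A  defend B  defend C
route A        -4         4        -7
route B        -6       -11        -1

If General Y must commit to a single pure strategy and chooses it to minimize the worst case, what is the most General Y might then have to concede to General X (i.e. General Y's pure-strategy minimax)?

-4

The worst case (largest entry) in each column is defend A: -4, defend B: 4, defend C: -1.
The best (smallest) of these is -4.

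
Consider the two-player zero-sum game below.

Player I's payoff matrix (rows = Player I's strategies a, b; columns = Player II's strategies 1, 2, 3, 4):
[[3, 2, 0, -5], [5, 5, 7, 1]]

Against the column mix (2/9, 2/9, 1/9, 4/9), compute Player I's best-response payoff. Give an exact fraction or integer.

31/9

a: (3)·(2/9) + (2)·(2/9) + (0)·(1/9) + (-5)·(4/9) = -10/9.
b: (5)·(2/9) + (5)·(2/9) + (7)·(1/9) + (1)·(4/9) = 31/9.
The best pure response is b with expected payoff 31/9.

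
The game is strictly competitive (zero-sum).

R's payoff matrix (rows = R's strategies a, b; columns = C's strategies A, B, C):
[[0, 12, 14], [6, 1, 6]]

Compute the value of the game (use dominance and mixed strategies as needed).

72/17

Column C is strictly dominated by B for C (it gives R more in every row).
The remaining 2×2 game on (a, b) × (A, B) has no saddle point. Let R play a with probability p; indifference gives 6(1−p) = 12p + (1−p), so p = 5/17.
Similarly C's optimal q on A is 11/17, and the value is 0·(11/17) + (12)·(6/17) = 72/17.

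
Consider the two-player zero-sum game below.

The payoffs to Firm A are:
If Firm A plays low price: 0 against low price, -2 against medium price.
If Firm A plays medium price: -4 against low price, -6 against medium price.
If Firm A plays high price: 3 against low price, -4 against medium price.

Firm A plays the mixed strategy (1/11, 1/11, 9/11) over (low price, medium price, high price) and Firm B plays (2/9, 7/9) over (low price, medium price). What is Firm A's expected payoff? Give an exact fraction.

Against (2/9, 7/9), each row's expected payoff is low price: -14/9; medium price: -50/9; high price: -22/9.
Taking the (1/11, 1/11, 9/11)-weighted average: (1/11)·(-14/9) + (1/11)·(-50/9) + (9/11)·(-22/9) = -262/99.

-262/99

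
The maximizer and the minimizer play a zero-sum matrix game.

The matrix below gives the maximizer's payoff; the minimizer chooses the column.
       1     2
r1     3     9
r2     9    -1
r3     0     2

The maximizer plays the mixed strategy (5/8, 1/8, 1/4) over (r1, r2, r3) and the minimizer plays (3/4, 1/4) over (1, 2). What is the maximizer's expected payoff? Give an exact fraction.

15/4

Against (3/4, 1/4), each row's expected payoff is r1: 9/2; r2: 13/2; r3: 1/2.
Taking the (5/8, 1/8, 1/4)-weighted average: (5/8)·(9/2) + (1/8)·(13/2) + (1/4)·(1/2) = 15/4.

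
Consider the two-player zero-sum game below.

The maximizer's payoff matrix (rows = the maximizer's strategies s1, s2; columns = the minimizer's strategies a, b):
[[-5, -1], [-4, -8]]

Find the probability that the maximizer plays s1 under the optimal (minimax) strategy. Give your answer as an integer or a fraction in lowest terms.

1/2

Row minima are -5 and -8, so the maximizer's maximin is -5; column maxima are -4 and -1, so the minimizer's minimax is -4. These differ, so the equilibrium is in mixed strategies.
Let the maximizer play s1 with probability p. The minimizer is indifferent when −5p − 4(1−p) = −p − 8(1−p), giving p = 1/2.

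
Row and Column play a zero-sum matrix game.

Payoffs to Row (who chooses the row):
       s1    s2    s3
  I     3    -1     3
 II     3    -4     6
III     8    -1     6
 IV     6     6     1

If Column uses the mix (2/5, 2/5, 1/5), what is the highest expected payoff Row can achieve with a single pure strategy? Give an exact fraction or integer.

I: (3)·(2/5) + (-1)·(2/5) + (3)·(1/5) = 7/5.
II: (3)·(2/5) + (-4)·(2/5) + (6)·(1/5) = 4/5.
III: (8)·(2/5) + (-1)·(2/5) + (6)·(1/5) = 4.
IV: (6)·(2/5) + (6)·(2/5) + (1)·(1/5) = 5.
The best pure response is IV with expected payoff 5.

5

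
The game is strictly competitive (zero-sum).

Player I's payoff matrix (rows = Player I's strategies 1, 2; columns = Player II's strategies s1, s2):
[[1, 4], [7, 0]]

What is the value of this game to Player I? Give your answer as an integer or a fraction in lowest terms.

14/5

Row minima are 1 and 0, so Player I's maximin is 1; column maxima are 7 and 4, so Player II's minimax is 4. These differ, so the equilibrium is in mixed strategies.
Let Player I play 1 with probability p. Player II is indifferent when p + 7(1−p) = 4p, giving p = 7/10.
Let Player II play s1 with probability q. Player I is indifferent when q + 4(1−q) = 7q, giving q = 2/5.
The value is 1·(2/5) + (4)·(3/5) = 14/5.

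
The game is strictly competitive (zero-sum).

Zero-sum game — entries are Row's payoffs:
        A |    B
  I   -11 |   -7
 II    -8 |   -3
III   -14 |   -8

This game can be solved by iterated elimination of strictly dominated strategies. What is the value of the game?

Row III is strictly dominated by row I (-11>-14, -7>-8); eliminate III.
Row I is strictly dominated by row II (-8>-11, -3>-7); eliminate I.
Column B is strictly dominated by A for Column (-8<-3); eliminate B.
Only (II, A) remains, with payoff -8.

-8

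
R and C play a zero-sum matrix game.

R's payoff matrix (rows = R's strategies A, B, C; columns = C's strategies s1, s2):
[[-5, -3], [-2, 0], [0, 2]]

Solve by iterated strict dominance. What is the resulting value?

Row B is strictly dominated by row C (0>-2, 2>0); eliminate B.
Column s2 is strictly dominated by s1 for C (-5<-3, 0<2); eliminate s2.
Row A is strictly dominated by row C (0>-5); eliminate A.
Only (C, s1) remains, with payoff 0.

0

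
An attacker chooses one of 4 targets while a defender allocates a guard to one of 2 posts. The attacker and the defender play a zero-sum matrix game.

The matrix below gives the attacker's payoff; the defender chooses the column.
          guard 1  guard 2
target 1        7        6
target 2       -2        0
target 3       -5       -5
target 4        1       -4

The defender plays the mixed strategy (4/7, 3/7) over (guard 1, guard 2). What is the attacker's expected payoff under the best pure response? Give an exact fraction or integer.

46/7

target 1: (7)·(4/7) + (6)·(3/7) = 46/7.
target 2: (-2)·(4/7) + (0)·(3/7) = -8/7.
target 3: (-5)·(4/7) + (-5)·(3/7) = -5.
target 4: (1)·(4/7) + (-4)·(3/7) = -8/7.
The best pure response is target 1 with expected payoff 46/7.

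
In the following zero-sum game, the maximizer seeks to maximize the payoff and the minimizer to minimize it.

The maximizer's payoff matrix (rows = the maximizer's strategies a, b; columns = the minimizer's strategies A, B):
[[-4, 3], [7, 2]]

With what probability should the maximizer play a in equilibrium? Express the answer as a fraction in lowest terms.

Row minima are -4 and 2, so the maximizer's maximin is 2; column maxima are 7 and 3, so the minimizer's minimax is 3. These differ, so the equilibrium is in mixed strategies.
Let the maximizer play a with probability p. The minimizer is indifferent when −4p + 7(1−p) = 3p + 2(1−p), giving p = 5/12.

5/12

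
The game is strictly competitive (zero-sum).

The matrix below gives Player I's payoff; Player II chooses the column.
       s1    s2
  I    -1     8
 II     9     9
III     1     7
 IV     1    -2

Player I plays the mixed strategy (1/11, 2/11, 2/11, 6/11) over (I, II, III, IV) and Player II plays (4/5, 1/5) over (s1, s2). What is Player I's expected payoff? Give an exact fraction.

128/55

Against (4/5, 1/5), each row's expected payoff is I: 4/5; II: 9; III: 11/5; IV: 2/5.
Taking the (1/11, 2/11, 2/11, 6/11)-weighted average: (1/11)·(4/5) + (2/11)·(9) + (2/11)·(11/5) + (6/11)·(2/5) = 128/55.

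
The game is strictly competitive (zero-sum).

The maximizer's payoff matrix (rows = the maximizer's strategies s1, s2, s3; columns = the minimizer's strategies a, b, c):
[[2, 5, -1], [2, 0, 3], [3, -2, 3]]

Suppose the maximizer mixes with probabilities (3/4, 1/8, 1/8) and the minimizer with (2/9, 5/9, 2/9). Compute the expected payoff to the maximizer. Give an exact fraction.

Against (2/9, 5/9, 2/9), each row's expected payoff is s1: 3; s2: 10/9; s3: 2/9.
Taking the (3/4, 1/8, 1/8)-weighted average: (3/4)·(3) + (1/8)·(10/9) + (1/8)·(2/9) = 29/12.

29/12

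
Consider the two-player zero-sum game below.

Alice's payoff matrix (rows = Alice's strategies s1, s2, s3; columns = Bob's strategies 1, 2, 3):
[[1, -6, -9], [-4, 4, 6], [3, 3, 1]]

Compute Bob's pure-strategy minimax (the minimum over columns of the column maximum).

3

The worst case (largest entry) in each column is 1: 3, 2: 4, 3: 6.
The best (smallest) of these is 3.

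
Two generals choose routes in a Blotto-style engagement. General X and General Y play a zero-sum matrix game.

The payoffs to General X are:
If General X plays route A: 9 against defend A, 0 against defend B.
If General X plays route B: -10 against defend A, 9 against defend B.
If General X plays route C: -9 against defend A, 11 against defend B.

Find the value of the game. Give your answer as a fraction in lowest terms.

99/29

Row route B is strictly dominated by row route C, so General X never plays it.
The remaining 2×2 game on (route A, route C) × (defend A, defend B) has no saddle point. Let General X play route A with probability p; indifference gives 9p − 9(1−p) = 11(1−p), so p = 20/29.
Similarly General Y's optimal q on defend A is 11/29, and the value is 9·(11/29) + (0)·(18/29) = 99/29.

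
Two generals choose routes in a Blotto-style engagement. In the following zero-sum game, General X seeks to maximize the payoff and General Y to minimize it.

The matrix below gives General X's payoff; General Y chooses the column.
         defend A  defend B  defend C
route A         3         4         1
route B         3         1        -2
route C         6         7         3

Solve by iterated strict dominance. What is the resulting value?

Column defend B is strictly dominated by defend C for General Y (1<4, -2<1, 3<7); eliminate defend B.
Column defend A is strictly dominated by defend C for General Y (1<3, -2<3, 3<6); eliminate defend A.
Row route B is strictly dominated by row route A (1>-2); eliminate route B.
Row route A is strictly dominated by row route C (3>1); eliminate route A.
Only (route C, defend C) remains, with payoff 3.

3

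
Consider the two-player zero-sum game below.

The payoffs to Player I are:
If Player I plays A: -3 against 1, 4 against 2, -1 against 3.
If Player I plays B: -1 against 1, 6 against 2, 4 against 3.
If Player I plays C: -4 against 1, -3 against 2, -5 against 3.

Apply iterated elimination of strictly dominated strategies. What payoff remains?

Column 2 is strictly dominated by 1 for Player II (-3<4, -1<6, -4<-3); eliminate 2.
Row C is strictly dominated by row A (-3>-4, -1>-5); eliminate C.
Column 3 is strictly dominated by 1 for Player II (-3<-1, -1<4); eliminate 3.
Row A is strictly dominated by row B (-1>-3); eliminate A.
Only (B, 1) remains, with payoff -1.

-1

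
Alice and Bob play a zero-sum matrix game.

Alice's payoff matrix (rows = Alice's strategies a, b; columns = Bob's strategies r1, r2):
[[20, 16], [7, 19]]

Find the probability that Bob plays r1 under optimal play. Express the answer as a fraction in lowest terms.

3/16

Row minima are 16 and 7, so Alice's maximin is 16; column maxima are 20 and 19, so Bob's minimax is 19. These differ, so the equilibrium is in mixed strategies.
Let Bob play r1 with probability q. Alice is indifferent when 20q + 16(1−q) = 7q + 19(1−q), giving q = 3/16.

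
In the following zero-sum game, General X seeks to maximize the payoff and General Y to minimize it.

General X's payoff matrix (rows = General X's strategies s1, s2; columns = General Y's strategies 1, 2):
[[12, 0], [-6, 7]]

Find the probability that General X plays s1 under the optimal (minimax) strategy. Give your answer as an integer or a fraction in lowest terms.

13/25

Row minima are 0 and -6, so General X's maximin is 0; column maxima are 12 and 7, so General Y's minimax is 7. These differ, so the equilibrium is in mixed strategies.
Let General X play s1 with probability p. General Y is indifferent when 12p − 6(1−p) = 7(1−p), giving p = 13/25.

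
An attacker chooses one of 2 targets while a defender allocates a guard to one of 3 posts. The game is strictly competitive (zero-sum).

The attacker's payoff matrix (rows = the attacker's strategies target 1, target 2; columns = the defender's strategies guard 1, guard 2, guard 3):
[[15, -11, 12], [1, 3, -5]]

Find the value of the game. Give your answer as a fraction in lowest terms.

-19/31

Column guard 1 is strictly dominated by guard 3 for the defender (it gives the attacker more in every row).
The remaining 2×2 game on (target 1, target 2) × (guard 2, guard 3) has no saddle point. Let the attacker play target 1 with probability p; indifference gives −11p + 3(1−p) = 12p − 5(1−p), so p = 8/31.
Similarly the defender's optimal q on guard 2 is 17/31, and the value is -11·(17/31) + (12)·(14/31) = -19/31.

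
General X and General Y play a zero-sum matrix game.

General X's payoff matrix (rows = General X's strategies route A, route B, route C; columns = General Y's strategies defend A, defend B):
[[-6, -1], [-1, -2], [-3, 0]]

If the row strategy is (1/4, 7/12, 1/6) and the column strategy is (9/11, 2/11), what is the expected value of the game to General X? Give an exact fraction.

Against (9/11, 2/11), each row's expected payoff is route A: -56/11; route B: -13/11; route C: -27/11.
Taking the (1/4, 7/12, 1/6)-weighted average: (1/4)·(-56/11) + (7/12)·(-13/11) + (1/6)·(-27/11) = -313/132.

-313/132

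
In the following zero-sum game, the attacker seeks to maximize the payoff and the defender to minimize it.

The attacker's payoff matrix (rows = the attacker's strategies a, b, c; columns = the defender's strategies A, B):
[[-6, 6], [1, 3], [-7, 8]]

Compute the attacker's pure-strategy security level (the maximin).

The worst-case payoff for each row is a: -6, b: 1, c: -7.
The best of these is 1.

1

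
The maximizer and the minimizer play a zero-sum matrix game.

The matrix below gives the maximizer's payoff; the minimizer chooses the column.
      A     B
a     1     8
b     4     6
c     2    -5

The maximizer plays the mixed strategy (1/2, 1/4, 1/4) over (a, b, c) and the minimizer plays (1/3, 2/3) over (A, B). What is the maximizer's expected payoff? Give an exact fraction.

Against (1/3, 2/3), each row's expected payoff is a: 17/3; b: 16/3; c: -8/3.
Taking the (1/2, 1/4, 1/4)-weighted average: (1/2)·(17/3) + (1/4)·(16/3) + (1/4)·(-8/3) = 7/2.

7/2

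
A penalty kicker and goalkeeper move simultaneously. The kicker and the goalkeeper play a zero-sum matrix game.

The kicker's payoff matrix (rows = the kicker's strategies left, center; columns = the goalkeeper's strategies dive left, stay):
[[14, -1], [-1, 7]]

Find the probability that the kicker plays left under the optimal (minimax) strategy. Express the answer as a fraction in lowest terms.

Row minima are -1 and -1, so the kicker's maximin is -1; column maxima are 14 and 7, so the goalkeeper's minimax is 7. These differ, so the equilibrium is in mixed strategies.
Let the kicker play left with probability p. The goalkeeper is indifferent when 14p − (1−p) = −p + 7(1−p), giving p = 8/23.

8/23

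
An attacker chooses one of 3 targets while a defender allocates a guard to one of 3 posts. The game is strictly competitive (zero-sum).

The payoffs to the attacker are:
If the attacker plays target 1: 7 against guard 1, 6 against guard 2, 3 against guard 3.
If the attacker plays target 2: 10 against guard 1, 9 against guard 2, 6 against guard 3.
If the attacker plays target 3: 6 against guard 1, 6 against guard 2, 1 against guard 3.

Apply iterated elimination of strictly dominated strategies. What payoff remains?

Row target 3 is strictly dominated by row target 2 (10>6, 9>6, 6>1); eliminate target 3.
Column guard 2 is strictly dominated by guard 3 for the defender (3<6, 6<9); eliminate guard 2.
Column guard 1 is strictly dominated by guard 3 for the defender (3<7, 6<10); eliminate guard 1.
Row target 1 is strictly dominated by row target 2 (6>3); eliminate target 1.
Only (target 2, guard 3) remains, with payoff 6.

6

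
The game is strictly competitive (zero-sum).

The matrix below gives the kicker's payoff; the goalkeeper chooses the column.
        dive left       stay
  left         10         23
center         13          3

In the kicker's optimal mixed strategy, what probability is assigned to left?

10/23

Row minima are 10 and 3, so the kicker's maximin is 10; column maxima are 13 and 23, so the goalkeeper's minimax is 13. These differ, so the equilibrium is in mixed strategies.
Let the kicker play left with probability p. The goalkeeper is indifferent when 10p + 13(1−p) = 23p + 3(1−p), giving p = 10/23.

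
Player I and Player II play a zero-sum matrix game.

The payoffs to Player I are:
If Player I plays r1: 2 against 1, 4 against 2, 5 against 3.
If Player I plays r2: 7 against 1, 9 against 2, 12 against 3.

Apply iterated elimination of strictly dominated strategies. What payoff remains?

7

Row r1 is strictly dominated by row r2 (7>2, 9>4, 12>5); eliminate r1.
Column 3 is strictly dominated by 1 for Player II (7<12); eliminate 3.
Column 2 is strictly dominated by 1 for Player II (7<9); eliminate 2.
Only (r2, 1) remains, with payoff 7.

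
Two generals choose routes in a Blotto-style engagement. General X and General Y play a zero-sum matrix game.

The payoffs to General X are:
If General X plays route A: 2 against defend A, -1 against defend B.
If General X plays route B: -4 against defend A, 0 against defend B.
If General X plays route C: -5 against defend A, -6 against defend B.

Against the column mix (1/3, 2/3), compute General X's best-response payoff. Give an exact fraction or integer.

0

route A: (2)·(1/3) + (-1)·(2/3) = 0.
route B: (-4)·(1/3) + (0)·(2/3) = -4/3.
route C: (-5)·(1/3) + (-6)·(2/3) = -17/3.
The best pure response is route A with expected payoff 0.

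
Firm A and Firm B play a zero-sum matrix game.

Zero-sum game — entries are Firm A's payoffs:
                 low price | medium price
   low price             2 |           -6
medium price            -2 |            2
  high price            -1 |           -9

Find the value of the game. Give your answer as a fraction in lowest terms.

-2/3

Row high price is strictly dominated by row low price, so Firm A never plays it.
The remaining 2×2 game on (low price, medium price) × (low price, medium price) has no saddle point. Let Firm A play low price with probability p; indifference gives 2p − 2(1−p) = −6p + 2(1−p), so p = 1/3.
Similarly Firm B's optimal q on low price is 2/3, and the value is 2·(2/3) + (-6)·(1/3) = -2/3.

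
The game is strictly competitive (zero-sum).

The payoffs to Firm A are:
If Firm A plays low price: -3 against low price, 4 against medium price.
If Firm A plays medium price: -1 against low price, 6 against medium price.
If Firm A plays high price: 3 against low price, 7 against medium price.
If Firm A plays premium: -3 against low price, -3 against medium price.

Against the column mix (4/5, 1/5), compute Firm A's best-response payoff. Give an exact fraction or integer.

19/5

low price: (-3)·(4/5) + (4)·(1/5) = -8/5.
medium price: (-1)·(4/5) + (6)·(1/5) = 2/5.
high price: (3)·(4/5) + (7)·(1/5) = 19/5.
premium: (-3)·(4/5) + (-3)·(1/5) = -3.
The best pure response is high price with expected payoff 19/5.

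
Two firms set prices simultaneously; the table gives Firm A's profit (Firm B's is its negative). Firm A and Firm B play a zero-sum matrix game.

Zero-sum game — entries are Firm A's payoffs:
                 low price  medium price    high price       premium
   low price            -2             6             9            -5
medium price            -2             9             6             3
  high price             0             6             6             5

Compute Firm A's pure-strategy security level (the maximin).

0

The worst-case payoff for each row is low price: -5, medium price: -2, high price: 0.
The best of these is 0.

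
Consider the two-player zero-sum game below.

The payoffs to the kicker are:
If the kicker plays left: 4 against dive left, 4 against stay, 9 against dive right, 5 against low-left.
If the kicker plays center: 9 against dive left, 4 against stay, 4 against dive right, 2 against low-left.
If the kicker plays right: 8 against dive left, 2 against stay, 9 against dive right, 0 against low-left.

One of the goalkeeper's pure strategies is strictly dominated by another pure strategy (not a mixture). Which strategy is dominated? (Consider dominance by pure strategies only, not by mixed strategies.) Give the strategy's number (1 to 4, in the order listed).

3

The goalkeeper prefers columns that give the kicker less. Compare dive right with low-left: 5 < 9, 2 < 4, 0 < 9.
So low-left strictly dominates dive right for the goalkeeper; dive right is strictly dominated.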